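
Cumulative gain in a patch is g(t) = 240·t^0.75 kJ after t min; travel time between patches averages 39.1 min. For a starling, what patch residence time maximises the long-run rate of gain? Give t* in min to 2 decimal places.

Optimal t* satisfies g'(t*) = g(t*)/(T + t*).
g'(t) = 0.75·240·t^-0.25. Setting 0.75·240·t^-0.25 = 240·t^0.75/(39.1+t) gives 0.75(39.1+t) = t, so 0.25·t = 0.75×39.1.
t* = 0.75×39.1/0.25 = 117.3 min.

117.30 min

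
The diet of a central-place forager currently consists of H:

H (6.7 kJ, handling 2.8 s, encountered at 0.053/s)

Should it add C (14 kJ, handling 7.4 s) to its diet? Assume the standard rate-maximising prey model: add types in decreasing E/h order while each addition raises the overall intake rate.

Intake rate on the current diet: R = (0.053×6.7) / (1 + 0.053×2.8) = 0.3551/1.148 = 0.3092 kJ/s.
Profitability of C: 14/7.4 = 1.892 kJ/s.
Since 1.892 > R, including C increases the long-run rate.

Yes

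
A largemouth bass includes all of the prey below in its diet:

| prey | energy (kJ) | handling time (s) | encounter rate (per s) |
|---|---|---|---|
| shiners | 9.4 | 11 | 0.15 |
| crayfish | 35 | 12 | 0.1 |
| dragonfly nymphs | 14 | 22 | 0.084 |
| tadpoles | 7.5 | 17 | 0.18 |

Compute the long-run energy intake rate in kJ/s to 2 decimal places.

Energy encountered per unit search time: 0.15×9.4 + 0.1×35 + 0.084×14 + 0.18×7.5 = 7.436 kJ/s.
Handling time per unit search time: 0.15×11 + 0.1×12 + 0.084×22 + 0.18×17 = 7.758.
Rate = 7.436/(1 + 7.758) = 0.8491 kJ/s.

0.85 kJ/s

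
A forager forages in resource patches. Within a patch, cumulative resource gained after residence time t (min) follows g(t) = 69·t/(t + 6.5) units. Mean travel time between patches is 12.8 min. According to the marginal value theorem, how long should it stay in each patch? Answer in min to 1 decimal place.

Optimal t* satisfies g'(t*) = g(t*)/(T + t*).
g'(t) = 69·6.5/(t + 6.5)². Setting 69·6.5/(t+6.5)² = 69t/[(t+6.5)(12.8+t)] gives 6.5(12.8+t) = t(t+6.5), so t² = 6.5×12.8 = 83.2.
t* = √83.2 = 9.121 min.

9.1 min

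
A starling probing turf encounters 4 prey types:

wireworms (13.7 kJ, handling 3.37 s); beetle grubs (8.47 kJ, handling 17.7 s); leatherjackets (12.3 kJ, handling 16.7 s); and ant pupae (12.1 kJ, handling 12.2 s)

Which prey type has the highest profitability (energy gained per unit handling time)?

Profitability E/h (kJ/s): wireworms = 13.7/3.37 = 4.07, beetle grubs = 8.47/17.7 = 0.479, leatherjackets = 12.3/16.7 = 0.737, ant pupae = 12.1/12.2 = 0.992.
Ranked: wireworms > ant pupae > leatherjackets > beetle grubs.

wireworms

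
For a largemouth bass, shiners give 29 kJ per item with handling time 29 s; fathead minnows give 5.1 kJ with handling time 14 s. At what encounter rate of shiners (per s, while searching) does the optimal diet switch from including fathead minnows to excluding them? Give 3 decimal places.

Drop fathead minnows once their profitability E₂/h₂ falls below the rate achievable on shiners alone: E₂/h₂ = λE₁/(1 + λh₁).
Solve for λ: λE₁h₂ = E₂(1 + λh₁) → λ(E₁h₂ − E₂h₁) = E₂ → λ = E₂/(E₁h₂ − E₂h₁).
λ = 5.1/(29×14 − 5.1×29) = 5.1/258.1 = 0.01976 per s.

0.020 per s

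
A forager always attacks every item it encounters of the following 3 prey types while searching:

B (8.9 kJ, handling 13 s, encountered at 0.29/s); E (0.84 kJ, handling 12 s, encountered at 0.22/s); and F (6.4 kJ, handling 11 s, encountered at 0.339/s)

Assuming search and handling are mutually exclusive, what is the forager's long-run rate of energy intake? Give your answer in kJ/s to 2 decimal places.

Energy encountered per unit search time: 0.29×8.9 + 0.22×0.84 + 0.339×6.4 = 4.935 kJ/s.
Handling time per unit search time: 0.29×13 + 0.22×12 + 0.339×11 = 10.14.
Rate = 4.935/(1 + 10.14) = 0.4431 kJ/s.

0.44 kJ/s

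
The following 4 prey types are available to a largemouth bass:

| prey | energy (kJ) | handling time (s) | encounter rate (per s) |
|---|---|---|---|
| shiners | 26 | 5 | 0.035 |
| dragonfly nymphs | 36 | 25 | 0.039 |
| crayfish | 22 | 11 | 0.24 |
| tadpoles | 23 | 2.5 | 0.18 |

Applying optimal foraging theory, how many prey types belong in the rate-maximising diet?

2

Rank by E/h (kJ/s): tadpoles 9.2, shiners 5.2, crayfish 2, dragonfly nymphs 1.44. Include each in turn until the next type's E/h falls below the running intake rate.
Rate on top 1: 2.855. shiners: 5.2 > 2.855 → include.
Rate on top 2: 3.108. crayfish: 2 < 3.108 → exclude; stop.
Optimal diet: tadpoles, shiners — 2 of 4 types.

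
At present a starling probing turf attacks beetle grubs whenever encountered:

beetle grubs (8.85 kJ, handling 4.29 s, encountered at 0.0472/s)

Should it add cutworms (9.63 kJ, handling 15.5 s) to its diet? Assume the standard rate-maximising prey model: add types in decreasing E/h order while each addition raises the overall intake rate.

On beetle grubs alone, R = ΣλE/(1+Σλh) = 0.4177/1.202 = 0.3474 kJ/s.
cutworms: E/h = 9.63/15.5 = 0.6213 kJ/s.
Since 0.6213 > R, including cutworms increases the long-run rate.

Yes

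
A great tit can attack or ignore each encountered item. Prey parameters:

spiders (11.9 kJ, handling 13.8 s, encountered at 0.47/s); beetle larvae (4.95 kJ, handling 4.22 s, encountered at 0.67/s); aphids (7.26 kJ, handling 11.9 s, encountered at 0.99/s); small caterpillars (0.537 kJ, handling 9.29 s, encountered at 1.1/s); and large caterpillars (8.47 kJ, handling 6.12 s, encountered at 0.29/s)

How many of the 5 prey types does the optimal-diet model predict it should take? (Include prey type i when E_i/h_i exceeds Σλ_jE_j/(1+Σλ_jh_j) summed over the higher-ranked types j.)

2

Rank by E/h (kJ/s): large caterpillars 1.38, beetle larvae 1.17, spiders 0.862, aphids 0.61, small caterpillars 0.0578. Include each in turn until the next type's E/h falls below the running intake rate.
Rate on top 1: 0.8852. beetle larvae: 1.17 > 0.8852 → include.
Rate on top 2: 1.03. spiders: 0.862 < 1.03 → exclude; stop.
Optimal diet: large caterpillars, beetle larvae — 2 of 5 types.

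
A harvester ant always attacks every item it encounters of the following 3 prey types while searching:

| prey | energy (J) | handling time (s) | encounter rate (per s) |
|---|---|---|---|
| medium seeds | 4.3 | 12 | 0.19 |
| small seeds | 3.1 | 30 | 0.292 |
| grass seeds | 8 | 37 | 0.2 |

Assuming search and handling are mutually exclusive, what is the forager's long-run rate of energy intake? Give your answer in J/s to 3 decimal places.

Energy encountered per unit search time: 0.19×4.3 + 0.292×3.1 + 0.2×8 = 3.322 J/s.
Handling time per unit search time: 0.19×12 + 0.292×30 + 0.2×37 = 18.44.
Rate = 3.322/(1 + 18.44) = 0.1709 J/s.

0.171 J/s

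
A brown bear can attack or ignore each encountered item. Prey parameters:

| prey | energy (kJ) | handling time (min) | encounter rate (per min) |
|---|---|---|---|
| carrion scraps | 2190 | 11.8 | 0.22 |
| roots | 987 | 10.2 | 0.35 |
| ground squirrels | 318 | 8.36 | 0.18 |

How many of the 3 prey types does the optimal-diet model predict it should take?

1

Rank by E/h (kJ/min): carrion scraps 186, roots 96.8, ground squirrels 38. Include each in turn until the next type's E/h falls below the running intake rate.
Rate on top 1: 134. roots: 96.8 < 134 → exclude; stop.
Optimal diet: carrion scraps — 1 of 3 types.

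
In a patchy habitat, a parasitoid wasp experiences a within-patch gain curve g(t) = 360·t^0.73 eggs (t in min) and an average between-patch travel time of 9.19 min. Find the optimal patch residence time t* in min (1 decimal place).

Optimal t* satisfies g'(t*) = g(t*)/(T + t*).
g'(t) = 0.73·360·t^-0.27. Setting 0.73·360·t^-0.27 = 360·t^0.73/(9.19+t) gives 0.73(9.19+t) = t, so 0.27·t = 0.73×9.19.
t* = 0.73×9.19/0.27 = 24.85 min.

24.8 min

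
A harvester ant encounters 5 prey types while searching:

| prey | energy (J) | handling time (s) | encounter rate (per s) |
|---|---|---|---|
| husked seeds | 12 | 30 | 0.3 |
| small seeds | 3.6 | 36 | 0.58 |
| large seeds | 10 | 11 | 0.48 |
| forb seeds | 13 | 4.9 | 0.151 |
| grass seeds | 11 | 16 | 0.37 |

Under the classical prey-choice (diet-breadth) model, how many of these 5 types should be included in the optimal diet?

Rank by E/h (J/s): forb seeds 2.65, large seeds 0.909, grass seeds 0.688, husked seeds 0.4, small seeds 0.1. Include each in turn until the next type's E/h falls below the running intake rate.
Rate on top 1: 1.128. large seeds: 0.909 < 1.128 → exclude; stop.
Optimal diet: forb seeds — 1 of 5 types.

1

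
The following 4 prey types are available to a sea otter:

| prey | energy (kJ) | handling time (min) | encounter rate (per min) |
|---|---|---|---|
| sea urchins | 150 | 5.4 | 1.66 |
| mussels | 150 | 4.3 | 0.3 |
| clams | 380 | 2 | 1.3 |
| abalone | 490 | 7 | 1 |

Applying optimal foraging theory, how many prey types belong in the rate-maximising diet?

1

E/h in descending order: clams 190, abalone 70, mussels 34.9, sea urchins 27.8 kJ/min. The optimal diet is the largest prefix of this list for which every included type satisfies E_i/h_i > R on the types above it.
Rate on top 1: 137.2. abalone: 70 < 137.2 → exclude; stop.
Optimal diet: clams — 1 of 4 types.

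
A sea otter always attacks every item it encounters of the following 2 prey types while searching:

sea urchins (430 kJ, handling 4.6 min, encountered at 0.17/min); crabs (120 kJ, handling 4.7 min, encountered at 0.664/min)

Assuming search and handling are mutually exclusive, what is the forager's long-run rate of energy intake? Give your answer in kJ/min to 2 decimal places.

31.16 kJ/min

R = (0.17×430 + 0.664×120) / (1 + 0.17×4.6 + 0.664×4.7) = 152.8/4.903 = 31.16 kJ/min.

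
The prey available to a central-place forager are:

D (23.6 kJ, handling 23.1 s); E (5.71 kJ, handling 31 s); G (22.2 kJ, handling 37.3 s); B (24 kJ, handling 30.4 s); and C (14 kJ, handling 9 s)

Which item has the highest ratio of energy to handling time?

C

Profitability E/h (kJ/s): D = 23.6/23.1 = 1.02, E = 5.71/31 = 0.184, G = 22.2/37.3 = 0.595, B = 24/30.4 = 0.789, C = 14/9 = 1.56.
Ranked: C > D > B > G > E.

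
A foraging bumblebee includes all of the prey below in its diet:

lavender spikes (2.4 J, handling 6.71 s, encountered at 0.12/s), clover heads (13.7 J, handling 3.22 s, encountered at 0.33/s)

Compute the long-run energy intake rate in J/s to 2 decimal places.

Energy encountered per unit search time: 0.12×2.4 + 0.33×13.7 = 4.809 J/s.
Handling time per unit search time: 0.12×6.71 + 0.33×3.22 = 1.868.
Rate = 4.809/(1 + 1.868) = 1.677 J/s.

1.68 J/s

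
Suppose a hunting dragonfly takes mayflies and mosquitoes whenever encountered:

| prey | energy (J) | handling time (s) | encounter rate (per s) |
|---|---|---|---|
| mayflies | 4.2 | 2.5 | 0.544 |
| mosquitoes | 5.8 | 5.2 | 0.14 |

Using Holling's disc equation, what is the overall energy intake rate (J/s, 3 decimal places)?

1.003 J/s

R = Σλ_iE_i / (1 + Σλ_ih_i)
Numerator: 0.544×4.2 + 0.14×5.8 = 3.097
Denominator: 1 + 0.544×2.5 + 0.14×5.2 = 3.088
R = 3.097/3.088 = 1.003 J/s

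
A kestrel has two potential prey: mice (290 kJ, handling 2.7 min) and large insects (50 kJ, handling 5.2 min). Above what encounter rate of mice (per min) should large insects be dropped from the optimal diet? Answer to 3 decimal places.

Drop large insects once their profitability E₂/h₂ falls below the rate achievable on mice alone: E₂/h₂ = λE₁/(1 + λh₁).
Solve for λ: λE₁h₂ = E₂(1 + λh₁) → λ(E₁h₂ − E₂h₁) = E₂ → λ = E₂/(E₁h₂ − E₂h₁).
λ = 50/(290×5.2 − 50×2.7) = 50/1373 = 0.03642 per min.

0.036 per min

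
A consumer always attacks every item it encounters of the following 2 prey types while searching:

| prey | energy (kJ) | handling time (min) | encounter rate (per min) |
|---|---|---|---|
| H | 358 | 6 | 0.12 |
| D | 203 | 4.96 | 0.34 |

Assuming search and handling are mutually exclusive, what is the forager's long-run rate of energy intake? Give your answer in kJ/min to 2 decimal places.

R = (0.12×358 + 0.34×203) / (1 + 0.12×6 + 0.34×4.96) = 112/3.406 = 32.87 kJ/min.

32.87 kJ/min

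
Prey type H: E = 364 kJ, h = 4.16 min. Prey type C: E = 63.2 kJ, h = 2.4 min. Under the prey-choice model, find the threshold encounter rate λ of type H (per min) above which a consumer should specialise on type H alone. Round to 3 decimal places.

At the threshold, the rate on type H alone equals the profitability of type C: λ·364/(1 + λ·4.16) = 63.2/2.4 = 26.33.
Rearranging, λ(364 − 26.33×4.16) = 26.33, so λ = 26.33/254.5 = 0.1035 per min.

0.103 per min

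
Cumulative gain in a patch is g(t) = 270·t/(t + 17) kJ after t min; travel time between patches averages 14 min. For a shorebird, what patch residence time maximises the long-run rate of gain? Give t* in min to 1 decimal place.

15.4 min

By the marginal value theorem, leave when the instantaneous gain rate g'(t) equals the habitat-wide average g(t)/(T + t).
g'(t) = 270·17/(t + 17)². Setting 270·17/(t+17)² = 270t/[(t+17)(14+t)] gives 17(14+t) = t(t+17), so t² = 17×14 = 238.
t* = √238 = 15.43 min.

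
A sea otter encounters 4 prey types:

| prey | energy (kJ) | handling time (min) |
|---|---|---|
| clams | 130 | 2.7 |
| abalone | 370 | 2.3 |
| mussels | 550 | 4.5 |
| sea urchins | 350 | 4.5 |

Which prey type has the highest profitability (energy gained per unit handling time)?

abalone

Profitability E/h (kJ/min): clams = 130/2.7 = 48.1, abalone = 370/2.3 = 161, mussels = 550/4.5 = 122, sea urchins = 350/4.5 = 77.8.
Ranked: abalone > mussels > sea urchins > clams.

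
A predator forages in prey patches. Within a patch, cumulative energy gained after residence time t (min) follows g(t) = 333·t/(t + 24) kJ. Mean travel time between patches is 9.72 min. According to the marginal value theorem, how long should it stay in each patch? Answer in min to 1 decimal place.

15.3 min

Maximise g(t)/(T+t): set derivative to zero → g'(t)(T+t) = g(t).
g'(t) = 333·24/(t + 24)². Setting 333·24/(t+24)² = 333t/[(t+24)(9.72+t)] gives 24(9.72+t) = t(t+24), so t² = 24×9.72 = 233.3.
t* = √233.3 = 15.27 min.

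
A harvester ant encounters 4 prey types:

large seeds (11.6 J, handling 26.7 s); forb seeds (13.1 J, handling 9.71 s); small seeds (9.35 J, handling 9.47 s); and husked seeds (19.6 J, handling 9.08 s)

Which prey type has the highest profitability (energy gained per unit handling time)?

In descending order of E/h:
husked seeds: 19.6/9.08 = 2.16 J/s
forb seeds: 13.1/9.71 = 1.35 J/s
small seeds: 9.35/9.47 = 0.987 J/s
large seeds: 11.6/26.7 = 0.434 J/s

husked seeds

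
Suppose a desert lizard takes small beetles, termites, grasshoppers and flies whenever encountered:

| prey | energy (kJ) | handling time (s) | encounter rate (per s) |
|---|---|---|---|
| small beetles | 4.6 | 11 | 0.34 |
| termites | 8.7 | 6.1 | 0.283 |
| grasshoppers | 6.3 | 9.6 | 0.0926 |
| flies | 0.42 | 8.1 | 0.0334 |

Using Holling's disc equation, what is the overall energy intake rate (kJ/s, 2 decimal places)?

0.61 kJ/s

R = Σλ_iE_i / (1 + Σλ_ih_i)
Numerator: 0.34×4.6 + 0.283×8.7 + 0.0926×6.3 + 0.0334×0.42 = 4.624
Denominator: 1 + 0.34×11 + 0.283×6.1 + 0.0926×9.6 + 0.0334×8.1 = 7.626
R = 4.624/7.626 = 0.6063 kJ/s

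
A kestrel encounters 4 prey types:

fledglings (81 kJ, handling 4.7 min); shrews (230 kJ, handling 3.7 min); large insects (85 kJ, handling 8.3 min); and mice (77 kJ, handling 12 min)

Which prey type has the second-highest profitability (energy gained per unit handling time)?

fledglings

Profitability E/h (kJ/min): fledglings = 81/4.7 = 17.2, shrews = 230/3.7 = 62.2, large insects = 85/8.3 = 10.2, mice = 77/12 = 6.42.
Ranked: shrews > fledglings > large insects > mice.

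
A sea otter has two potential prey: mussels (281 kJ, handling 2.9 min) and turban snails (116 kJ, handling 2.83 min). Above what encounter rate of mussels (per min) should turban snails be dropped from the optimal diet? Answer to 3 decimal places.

The zero-one rule: include turban snails iff E₂/h₂ > λE₁/(1+λh₁). Equality gives the switch point.
λE₁h₂ = E₂ + λE₂h₁ ⇒ λ = E₂/(E₁h₂ − E₂h₁) = 116/(795.2 − 336.4) = 0.2528 per min.

0.253 per min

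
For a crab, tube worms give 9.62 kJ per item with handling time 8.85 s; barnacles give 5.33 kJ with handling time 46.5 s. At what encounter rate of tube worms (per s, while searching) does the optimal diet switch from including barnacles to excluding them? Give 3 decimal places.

0.013 per s

The zero-one rule: include barnacles iff E₂/h₂ > λE₁/(1+λh₁). Equality gives the switch point.
λE₁h₂ = E₂ + λE₂h₁ ⇒ λ = E₂/(E₁h₂ − E₂h₁) = 5.33/(447.3 − 47.17) = 0.01332 per s.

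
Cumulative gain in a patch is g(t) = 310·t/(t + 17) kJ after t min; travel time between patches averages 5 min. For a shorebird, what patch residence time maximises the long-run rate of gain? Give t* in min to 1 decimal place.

By the marginal value theorem, leave when the instantaneous gain rate g'(t) equals the habitat-wide average g(t)/(T + t).
g'(t) = 310·17/(t + 17)². Setting 310·17/(t+17)² = 310t/[(t+17)(5+t)] gives 17(5+t) = t(t+17), so t² = 17×5 = 85.
t* = √85 = 9.22 min.

9.2 min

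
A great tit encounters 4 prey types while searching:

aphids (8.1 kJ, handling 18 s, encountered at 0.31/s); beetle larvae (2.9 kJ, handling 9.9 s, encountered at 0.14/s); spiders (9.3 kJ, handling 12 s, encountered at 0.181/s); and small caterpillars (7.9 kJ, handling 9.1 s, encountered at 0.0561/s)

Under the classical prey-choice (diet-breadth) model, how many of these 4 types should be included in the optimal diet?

2

Profitabilities (E/h, kJ/s): small caterpillars 0.868, spiders 0.775, aphids 0.45, beetle larvae 0.293. Add prey in this order while the next type's profitability exceeds the intake rate on those already taken.
Rate on top 1: 0.2934. spiders: 0.775 > 0.2934 → include.
Rate on top 2: 0.5775. aphids: 0.45 < 0.5775 → exclude; stop.
Optimal diet: small caterpillars, spiders — 2 of 4 types.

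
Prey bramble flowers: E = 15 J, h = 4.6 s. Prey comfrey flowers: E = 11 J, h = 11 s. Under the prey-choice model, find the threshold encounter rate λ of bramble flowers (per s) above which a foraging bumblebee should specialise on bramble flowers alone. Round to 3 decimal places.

Drop comfrey flowers once their profitability E₂/h₂ falls below the rate achievable on bramble flowers alone: E₂/h₂ = λE₁/(1 + λh₁).
Solve for λ: λE₁h₂ = E₂(1 + λh₁) → λ(E₁h₂ − E₂h₁) = E₂ → λ = E₂/(E₁h₂ − E₂h₁).
λ = 11/(15×11 − 11×4.6) = 11/114.4 = 0.09615 per s.

0.096 per s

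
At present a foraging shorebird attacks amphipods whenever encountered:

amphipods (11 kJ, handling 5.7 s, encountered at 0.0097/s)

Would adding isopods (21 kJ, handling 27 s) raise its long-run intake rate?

Yes

Current rate: (0.0097×11)/(1 + 0.0097×5.7) = 0.1011 kJ/s.
Profitability of isopods: 21/27 = 0.7778 kJ/s.
Since 0.7778 > R, including isopods increases the long-run rate.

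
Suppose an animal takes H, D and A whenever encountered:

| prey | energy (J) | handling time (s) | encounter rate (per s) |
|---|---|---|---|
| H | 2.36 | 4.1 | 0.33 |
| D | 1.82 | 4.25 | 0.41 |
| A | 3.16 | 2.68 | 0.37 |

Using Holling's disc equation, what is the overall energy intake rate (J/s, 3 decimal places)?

R = Σλ_iE_i / (1 + Σλ_ih_i)
Numerator: 0.33×2.36 + 0.41×1.82 + 0.37×3.16 = 2.694
Denominator: 1 + 0.33×4.1 + 0.41×4.25 + 0.37×2.68 = 5.087
R = 2.694/5.087 = 0.5296 J/s

0.530 J/s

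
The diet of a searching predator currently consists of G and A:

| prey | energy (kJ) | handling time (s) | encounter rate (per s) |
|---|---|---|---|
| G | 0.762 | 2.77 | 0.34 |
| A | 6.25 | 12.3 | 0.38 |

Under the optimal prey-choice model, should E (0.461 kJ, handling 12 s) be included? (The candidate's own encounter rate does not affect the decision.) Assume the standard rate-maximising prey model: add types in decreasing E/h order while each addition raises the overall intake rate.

On G and A alone, R = ΣλE/(1+Σλh) = 2.634/6.616 = 0.3981 kJ/s.
E: E/h = 0.461/12 = 0.03842 kJ/s.
0.03842 < 0.3981, so adding E would lower the average — exclude it.

No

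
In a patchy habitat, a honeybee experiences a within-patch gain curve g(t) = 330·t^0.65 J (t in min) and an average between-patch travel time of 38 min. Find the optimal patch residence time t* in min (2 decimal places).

By the marginal value theorem, leave when the instantaneous gain rate g'(t) equals the habitat-wide average g(t)/(T + t).
g'(t) = 0.65·330·t^-0.35. Setting 0.65·330·t^-0.35 = 330·t^0.65/(38+t) gives 0.65(38+t) = t, so 0.35·t = 0.65×38.
t* = 0.65×38/0.35 = 70.57 min.

70.57 min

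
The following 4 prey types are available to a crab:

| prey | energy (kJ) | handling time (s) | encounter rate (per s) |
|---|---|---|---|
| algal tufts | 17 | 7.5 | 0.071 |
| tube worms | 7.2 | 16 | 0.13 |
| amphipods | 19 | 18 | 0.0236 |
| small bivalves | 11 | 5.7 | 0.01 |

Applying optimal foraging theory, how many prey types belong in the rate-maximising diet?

Profitabilities (E/h, kJ/s): algal tufts 2.27, small bivalves 1.93, amphipods 1.06, tube worms 0.45. Add prey in this order while the next type's profitability exceeds the intake rate on those already taken.
Rate on top 1: 0.7876. small bivalves: 1.93 > 0.7876 → include.
Rate on top 2: 0.8286. amphipods: 1.06 > 0.8286 → include.
Rate on top 3: 0.8764. tube worms: 0.45 < 0.8764 → exclude; stop.
Optimal diet: algal tufts, small bivalves, amphipods — 3 of 4 types.

3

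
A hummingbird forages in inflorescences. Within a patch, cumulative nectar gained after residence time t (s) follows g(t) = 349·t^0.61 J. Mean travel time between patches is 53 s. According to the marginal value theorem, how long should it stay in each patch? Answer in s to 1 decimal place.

By the marginal value theorem, leave when the instantaneous gain rate g'(t) equals the habitat-wide average g(t)/(T + t).
g'(t) = 0.61·349·t^-0.39. Setting 0.61·349·t^-0.39 = 349·t^0.61/(53+t) gives 0.61(53+t) = t, so 0.39·t = 0.61×53.
t* = 0.61×53/0.39 = 82.9 s.

82.9 s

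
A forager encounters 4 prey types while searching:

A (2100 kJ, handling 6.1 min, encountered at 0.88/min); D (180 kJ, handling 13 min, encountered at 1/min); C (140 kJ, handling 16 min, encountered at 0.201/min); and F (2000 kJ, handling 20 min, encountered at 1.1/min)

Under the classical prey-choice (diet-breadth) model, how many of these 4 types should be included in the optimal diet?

Profitabilities (E/h, kJ/min): A 344, F 100, D 13.8, C 8.75. Add prey in this order while the next type's profitability exceeds the intake rate on those already taken.
Rate on top 1: 290.2. F: 100 < 290.2 → exclude; stop.
Optimal diet: A — 1 of 4 types.

1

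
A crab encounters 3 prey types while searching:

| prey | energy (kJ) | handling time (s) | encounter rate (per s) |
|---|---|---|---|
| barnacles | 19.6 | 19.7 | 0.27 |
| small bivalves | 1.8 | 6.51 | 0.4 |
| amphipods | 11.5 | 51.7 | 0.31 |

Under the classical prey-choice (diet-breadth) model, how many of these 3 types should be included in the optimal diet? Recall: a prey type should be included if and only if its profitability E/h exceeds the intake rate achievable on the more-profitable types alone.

Profitabilities (E/h, kJ/s): barnacles 0.995, small bivalves 0.276, amphipods 0.222. Add prey in this order while the next type's profitability exceeds the intake rate on those already taken.
Rate on top 1: 0.8375. small bivalves: 0.276 < 0.8375 → exclude; stop.
Optimal diet: barnacles — 1 of 3 types.

1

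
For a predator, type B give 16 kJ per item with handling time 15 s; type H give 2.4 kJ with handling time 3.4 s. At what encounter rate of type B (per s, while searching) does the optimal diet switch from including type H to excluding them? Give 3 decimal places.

Drop type H once their profitability E₂/h₂ falls below the rate achievable on type B alone: E₂/h₂ = λE₁/(1 + λh₁).
Solve for λ: λE₁h₂ = E₂(1 + λh₁) → λ(E₁h₂ − E₂h₁) = E₂ → λ = E₂/(E₁h₂ − E₂h₁).
λ = 2.4/(16×3.4 − 2.4×15) = 2.4/18.4 = 0.1304 per s.

0.130 per s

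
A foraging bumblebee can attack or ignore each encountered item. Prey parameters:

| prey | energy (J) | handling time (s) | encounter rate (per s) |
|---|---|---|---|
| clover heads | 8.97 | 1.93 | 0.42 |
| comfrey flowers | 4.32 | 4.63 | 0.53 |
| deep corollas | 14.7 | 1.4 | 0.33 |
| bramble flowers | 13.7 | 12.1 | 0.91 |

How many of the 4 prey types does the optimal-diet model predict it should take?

Rank by E/h (J/s): deep corollas 10.5, clover heads 4.65, bramble flowers 1.13, comfrey flowers 0.933. Include each in turn until the next type's E/h falls below the running intake rate.
Rate on top 1: 3.318. clover heads: 4.65 > 3.318 → include.
Rate on top 2: 3.792. bramble flowers: 1.13 < 3.792 → exclude; stop.
Optimal diet: deep corollas, clover heads — 2 of 4 types.

2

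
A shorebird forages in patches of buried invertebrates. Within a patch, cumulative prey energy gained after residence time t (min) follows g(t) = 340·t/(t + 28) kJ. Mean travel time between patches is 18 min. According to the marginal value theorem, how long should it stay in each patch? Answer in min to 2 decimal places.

By the marginal value theorem, leave when the instantaneous gain rate g'(t) equals the habitat-wide average g(t)/(T + t).
g'(t) = 340·28/(t + 28)². Setting 340·28/(t+28)² = 340t/[(t+28)(18+t)] gives 28(18+t) = t(t+28), so t² = 28×18 = 504.
t* = √504 = 22.45 min.

22.45 min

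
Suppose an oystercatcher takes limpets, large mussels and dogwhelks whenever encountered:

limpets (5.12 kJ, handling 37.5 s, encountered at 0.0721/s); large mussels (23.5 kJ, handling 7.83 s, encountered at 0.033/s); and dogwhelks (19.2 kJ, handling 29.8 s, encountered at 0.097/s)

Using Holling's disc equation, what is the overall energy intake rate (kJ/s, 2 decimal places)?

0.44 kJ/s

R = Σλ_iE_i / (1 + Σλ_ih_i)
Numerator: 0.0721×5.12 + 0.033×23.5 + 0.097×19.2 = 3.007
Denominator: 1 + 0.0721×37.5 + 0.033×7.83 + 0.097×29.8 = 6.853
R = 3.007/6.853 = 0.4388 kJ/s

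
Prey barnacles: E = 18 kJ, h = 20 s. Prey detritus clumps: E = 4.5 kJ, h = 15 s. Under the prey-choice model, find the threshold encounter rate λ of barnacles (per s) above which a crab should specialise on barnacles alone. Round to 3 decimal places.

0.025 per s

Drop detritus clumps once their profitability E₂/h₂ falls below the rate achievable on barnacles alone: E₂/h₂ = λE₁/(1 + λh₁).
Solve for λ: λE₁h₂ = E₂(1 + λh₁) → λ(E₁h₂ − E₂h₁) = E₂ → λ = E₂/(E₁h₂ − E₂h₁).
λ = 4.5/(18×15 − 4.5×20) = 4.5/180 = 0.025 per s.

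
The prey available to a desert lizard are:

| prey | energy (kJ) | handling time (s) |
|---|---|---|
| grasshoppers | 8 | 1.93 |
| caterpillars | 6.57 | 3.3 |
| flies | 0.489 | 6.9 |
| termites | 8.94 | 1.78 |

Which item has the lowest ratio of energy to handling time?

Profitability E/h (kJ/s): grasshoppers = 8/1.93 = 4.15, caterpillars = 6.57/3.3 = 1.99, flies = 0.489/6.9 = 0.0709, termites = 8.94/1.78 = 5.02.
Ranked: termites > grasshoppers > caterpillars > flies.

flies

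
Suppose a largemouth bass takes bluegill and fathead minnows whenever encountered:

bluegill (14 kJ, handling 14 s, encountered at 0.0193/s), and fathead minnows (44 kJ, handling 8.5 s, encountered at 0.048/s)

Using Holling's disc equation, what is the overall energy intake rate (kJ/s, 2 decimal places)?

R = Σλ_iE_i / (1 + Σλ_ih_i)
Numerator: 0.0193×14 + 0.048×44 = 2.382
Denominator: 1 + 0.0193×14 + 0.048×8.5 = 1.678
R = 2.382/1.678 = 1.419 kJ/s

1.42 kJ/s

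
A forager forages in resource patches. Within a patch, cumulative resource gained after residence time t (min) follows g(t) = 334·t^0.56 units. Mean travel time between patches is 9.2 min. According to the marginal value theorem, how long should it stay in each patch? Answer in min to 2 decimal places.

11.71 min

Maximise g(t)/(T+t): set derivative to zero → g'(t)(T+t) = g(t).
g'(t) = 0.56·334·t^-0.44. Setting 0.56·334·t^-0.44 = 334·t^0.56/(9.2+t) gives 0.56(9.2+t) = t, so 0.44·t = 0.56×9.2.
t* = 0.56×9.2/0.44 = 11.71 min.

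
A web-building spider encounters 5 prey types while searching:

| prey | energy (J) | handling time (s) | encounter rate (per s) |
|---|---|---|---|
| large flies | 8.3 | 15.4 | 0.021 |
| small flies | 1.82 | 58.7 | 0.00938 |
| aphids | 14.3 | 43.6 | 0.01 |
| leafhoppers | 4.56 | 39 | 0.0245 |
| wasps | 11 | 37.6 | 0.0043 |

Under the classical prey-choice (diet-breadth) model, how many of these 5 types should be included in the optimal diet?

3

Rank by E/h (J/s): large flies 0.539, aphids 0.328, wasps 0.293, leafhoppers 0.117, small flies 0.031. Include each in turn until the next type's E/h falls below the running intake rate.
Rate on top 1: 0.1317. aphids: 0.328 > 0.1317 → include.
Rate on top 2: 0.1803. wasps: 0.293 > 0.1803 → include.
Rate on top 3: 0.1898. leafhoppers: 0.117 < 0.1898 → exclude; stop.
Optimal diet: large flies, aphids, wasps — 3 of 5 types.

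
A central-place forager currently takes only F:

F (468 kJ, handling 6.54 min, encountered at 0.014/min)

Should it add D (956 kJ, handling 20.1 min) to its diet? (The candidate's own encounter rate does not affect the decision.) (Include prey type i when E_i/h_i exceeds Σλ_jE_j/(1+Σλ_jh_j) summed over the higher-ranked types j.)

On F alone, R = ΣλE/(1+Σλh) = 6.552/1.092 = 6.002 kJ/min.
D: E/h = 956/20.1 = 47.56 kJ/min.
Since 47.56 > R, including D increases the long-run rate.

Yes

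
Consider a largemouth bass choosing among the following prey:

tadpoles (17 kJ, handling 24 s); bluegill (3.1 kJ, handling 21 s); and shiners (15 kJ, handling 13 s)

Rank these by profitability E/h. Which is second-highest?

tadpoles

Profitability E/h (kJ/s): tadpoles = 17/24 = 0.708, bluegill = 3.1/21 = 0.148, shiners = 15/13 = 1.15.
Ranked: shiners > tadpoles > bluegill.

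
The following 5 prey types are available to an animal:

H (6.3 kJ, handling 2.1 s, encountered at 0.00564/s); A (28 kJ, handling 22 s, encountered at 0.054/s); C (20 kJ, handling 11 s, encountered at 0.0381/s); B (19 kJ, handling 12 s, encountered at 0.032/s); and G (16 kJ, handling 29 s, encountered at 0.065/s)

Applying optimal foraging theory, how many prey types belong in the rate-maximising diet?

E/h in descending order: H 3, C 1.82, B 1.58, A 1.27, G 0.552 kJ/s. The optimal diet is the largest prefix of this list for which every included type satisfies E_i/h_i > R on the types above it.
Rate on top 1: 0.03512. C: 1.82 > 0.03512 → include.
Rate on top 2: 0.5573. B: 1.58 > 0.5573 → include.
Rate on top 3: 0.7744. A: 1.27 > 0.7744 → include.
Rate on top 4: 0.9716. G: 0.552 < 0.9716 → exclude; stop.
Optimal diet: H, C, B, A — 4 of 5 types.

4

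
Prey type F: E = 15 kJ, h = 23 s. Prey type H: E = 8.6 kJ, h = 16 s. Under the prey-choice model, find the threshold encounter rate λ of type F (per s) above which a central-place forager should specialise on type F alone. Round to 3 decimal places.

0.204 per s

The zero-one rule: include type H iff E₂/h₂ > λE₁/(1+λh₁). Equality gives the switch point.
λE₁h₂ = E₂ + λE₂h₁ ⇒ λ = E₂/(E₁h₂ − E₂h₁) = 8.6/(240 − 197.8) = 0.2038 per s.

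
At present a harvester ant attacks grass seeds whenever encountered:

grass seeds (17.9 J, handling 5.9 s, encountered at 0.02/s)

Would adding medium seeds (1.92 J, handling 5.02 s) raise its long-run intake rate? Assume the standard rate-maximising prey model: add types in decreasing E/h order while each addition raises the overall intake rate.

Intake rate on the current diet: R = (0.02×17.9) / (1 + 0.02×5.9) = 0.358/1.118 = 0.3202 J/s.
Profitability of medium seeds: 1.92/5.02 = 0.3825 J/s.
Since 0.3825 > R, including medium seeds increases the long-run rate.

Yes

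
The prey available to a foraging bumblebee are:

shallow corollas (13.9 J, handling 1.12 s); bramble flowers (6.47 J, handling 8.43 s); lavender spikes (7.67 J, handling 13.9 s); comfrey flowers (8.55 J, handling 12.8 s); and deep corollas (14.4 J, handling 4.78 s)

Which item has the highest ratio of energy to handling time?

Profitability E/h (J/s): shallow corollas = 13.9/1.12 = 12.4, bramble flowers = 6.47/8.43 = 0.767, lavender spikes = 7.67/13.9 = 0.552, comfrey flowers = 8.55/12.8 = 0.668, deep corollas = 14.4/4.78 = 3.01.
Ranked: shallow corollas > deep corollas > bramble flowers > comfrey flowers > lavender spikes.

shallow corollas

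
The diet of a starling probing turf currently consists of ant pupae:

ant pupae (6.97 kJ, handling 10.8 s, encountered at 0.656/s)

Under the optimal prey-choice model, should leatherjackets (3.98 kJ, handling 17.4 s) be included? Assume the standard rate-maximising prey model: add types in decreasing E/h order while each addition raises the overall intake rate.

Intake rate on the current diet: R = (0.656×6.97) / (1 + 0.656×10.8) = 4.572/8.085 = 0.5655 kJ/s.
leatherjackets: E/h = 3.98/17.4 = 0.2287 kJ/s.
0.2287 < 0.5655, so adding leatherjackets would lower the average — exclude it.

No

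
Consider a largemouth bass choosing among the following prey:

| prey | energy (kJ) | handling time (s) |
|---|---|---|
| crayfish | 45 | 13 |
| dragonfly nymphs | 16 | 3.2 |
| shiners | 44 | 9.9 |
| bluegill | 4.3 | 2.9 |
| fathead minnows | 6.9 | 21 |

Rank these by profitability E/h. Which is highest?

dragonfly nymphs

Profitability E/h (kJ/s): crayfish = 45/13 = 3.46, dragonfly nymphs = 16/3.2 = 5, shiners = 44/9.9 = 4.44, bluegill = 4.3/2.9 = 1.48, fathead minnows = 6.9/21 = 0.329.
Ranked: dragonfly nymphs > shiners > crayfish > bluegill > fathead minnows.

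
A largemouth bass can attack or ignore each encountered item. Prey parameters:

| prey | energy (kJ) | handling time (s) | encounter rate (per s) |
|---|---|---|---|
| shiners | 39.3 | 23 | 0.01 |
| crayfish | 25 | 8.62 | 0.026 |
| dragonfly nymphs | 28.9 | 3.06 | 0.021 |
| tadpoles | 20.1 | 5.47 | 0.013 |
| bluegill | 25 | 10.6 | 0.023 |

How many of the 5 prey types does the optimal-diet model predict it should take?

5

E/h in descending order: dragonfly nymphs 9.44, tadpoles 3.67, crayfish 2.9, bluegill 2.36, shiners 1.71 kJ/s. The optimal diet is the largest prefix of this list for which every included type satisfies E_i/h_i > R on the types above it.
Rate on top 1: 0.5703. tadpoles: 3.67 > 0.5703 → include.
Rate on top 2: 0.7647. crayfish: 2.9 > 0.7647 → include.
Rate on top 3: 1.117. bluegill: 2.36 > 1.117 → include.
Rate on top 4: 1.306. shiners: 1.71 > 1.306 → include.
Optimal diet: dragonfly nymphs, tadpoles, crayfish, bluegill, shiners — 5 of 5 types.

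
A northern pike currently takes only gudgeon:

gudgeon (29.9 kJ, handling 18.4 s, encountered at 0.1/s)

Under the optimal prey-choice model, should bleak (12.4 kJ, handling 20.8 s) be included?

No

On gudgeon alone, R = ΣλE/(1+Σλh) = 2.99/2.84 = 1.053 kJ/s.
Profitability of bleak: 12.4/20.8 = 0.5962 kJ/s.
0.5962 < 1.053, so adding bleak would lower the average — exclude it.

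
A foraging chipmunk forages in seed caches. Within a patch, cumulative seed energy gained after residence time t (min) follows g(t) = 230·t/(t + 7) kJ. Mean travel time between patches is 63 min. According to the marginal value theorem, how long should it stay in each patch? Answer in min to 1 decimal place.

By the marginal value theorem, leave when the instantaneous gain rate g'(t) equals the habitat-wide average g(t)/(T + t).
g'(t) = 230·7/(t + 7)². Setting 230·7/(t+7)² = 230t/[(t+7)(63+t)] gives 7(63+t) = t(t+7), so t² = 7×63 = 441.
t* = √441 = 21 min.

21.0 min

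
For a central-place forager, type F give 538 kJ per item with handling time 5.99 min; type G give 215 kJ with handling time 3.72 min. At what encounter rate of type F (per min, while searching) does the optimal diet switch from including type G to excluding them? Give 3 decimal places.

At the threshold, the rate on type F alone equals the profitability of type G: λ·538/(1 + λ·5.99) = 215/3.72 = 57.8.
Rearranging, λ(538 − 57.8×5.99) = 57.8, so λ = 57.8/191.8 = 0.3013 per min.

0.301 per min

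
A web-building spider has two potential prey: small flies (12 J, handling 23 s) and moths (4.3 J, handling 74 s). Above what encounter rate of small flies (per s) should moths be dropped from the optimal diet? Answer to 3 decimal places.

0.005 per s

At the threshold, the rate on small flies alone equals the profitability of moths: λ·12/(1 + λ·23) = 4.3/74 = 0.05811.
Rearranging, λ(12 − 0.05811×23) = 0.05811, so λ = 0.05811/10.66 = 0.005449 per s.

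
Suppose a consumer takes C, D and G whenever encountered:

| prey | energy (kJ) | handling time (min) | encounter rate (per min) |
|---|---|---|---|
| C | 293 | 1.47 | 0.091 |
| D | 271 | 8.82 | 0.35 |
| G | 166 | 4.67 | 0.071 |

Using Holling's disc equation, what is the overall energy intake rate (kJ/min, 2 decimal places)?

29.28 kJ/min

R = (0.091×293 + 0.35×271 + 0.071×166) / (1 + 0.091×1.47 + 0.35×8.82 + 0.071×4.67) = 133.3/4.552 = 29.28 kJ/min.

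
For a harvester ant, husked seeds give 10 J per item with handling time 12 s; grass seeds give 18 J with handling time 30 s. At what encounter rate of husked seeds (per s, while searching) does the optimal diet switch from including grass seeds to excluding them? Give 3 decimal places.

Drop grass seeds once their profitability E₂/h₂ falls below the rate achievable on husked seeds alone: E₂/h₂ = λE₁/(1 + λh₁).
Solve for λ: λE₁h₂ = E₂(1 + λh₁) → λ(E₁h₂ − E₂h₁) = E₂ → λ = E₂/(E₁h₂ − E₂h₁).
λ = 18/(10×30 − 18×12) = 18/84 = 0.2143 per s.

0.214 per s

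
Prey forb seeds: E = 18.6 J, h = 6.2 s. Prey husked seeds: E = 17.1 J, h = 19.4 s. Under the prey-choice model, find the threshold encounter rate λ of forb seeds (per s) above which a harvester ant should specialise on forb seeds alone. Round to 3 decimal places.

Drop husked seeds once their profitability E₂/h₂ falls below the rate achievable on forb seeds alone: E₂/h₂ = λE₁/(1 + λh₁).
Solve for λ: λE₁h₂ = E₂(1 + λh₁) → λ(E₁h₂ − E₂h₁) = E₂ → λ = E₂/(E₁h₂ − E₂h₁).
λ = 17.1/(18.6×19.4 − 17.1×6.2) = 17.1/254.8 = 0.06711 per s.

0.067 per s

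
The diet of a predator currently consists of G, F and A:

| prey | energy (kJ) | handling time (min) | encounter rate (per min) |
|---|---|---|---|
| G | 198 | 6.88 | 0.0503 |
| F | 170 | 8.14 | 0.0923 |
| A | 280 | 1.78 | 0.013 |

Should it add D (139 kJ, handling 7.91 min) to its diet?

Yes

Intake rate on the current diet: R = (0.0503×198 + 0.0923×170 + 0.013×280) / (1 + 0.0503×6.88 + 0.0923×8.14 + 0.013×1.78) = 29.29/2.121 = 13.81 kJ/min.
Profitability of D: 139/7.91 = 17.57 kJ/min.
17.57 > 13.81, so adding D raises the average — include it.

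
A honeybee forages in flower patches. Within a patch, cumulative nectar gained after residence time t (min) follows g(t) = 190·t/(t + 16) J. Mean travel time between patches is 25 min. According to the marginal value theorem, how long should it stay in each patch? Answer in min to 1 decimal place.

Optimal t* satisfies g'(t*) = g(t*)/(T + t*).
g'(t) = 190·16/(t + 16)². Setting 190·16/(t+16)² = 190t/[(t+16)(25+t)] gives 16(25+t) = t(t+16), so t² = 16×25 = 400.
t* = √400 = 20 min.

20.0 min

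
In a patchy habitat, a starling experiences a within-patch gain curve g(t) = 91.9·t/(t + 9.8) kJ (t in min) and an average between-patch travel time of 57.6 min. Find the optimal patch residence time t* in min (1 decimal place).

23.8 min

Maximise g(t)/(T+t): set derivative to zero → g'(t)(T+t) = g(t).
g'(t) = 91.9·9.8/(t + 9.8)². Setting 91.9·9.8/(t+9.8)² = 91.9t/[(t+9.8)(57.6+t)] gives 9.8(57.6+t) = t(t+9.8), so t² = 9.8×57.6 = 564.5.
t* = √564.5 = 23.76 min.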